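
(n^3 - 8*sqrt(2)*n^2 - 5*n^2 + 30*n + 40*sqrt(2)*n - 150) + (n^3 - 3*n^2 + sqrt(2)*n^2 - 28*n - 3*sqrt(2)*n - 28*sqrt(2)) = 2*n^3 - 7*sqrt(2)*n^2 - 8*n^2 + 2*n + 37*sqrt(2)*n - 150 - 28*sqrt(2)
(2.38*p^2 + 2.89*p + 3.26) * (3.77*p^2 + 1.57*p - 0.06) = 8.9726*p^4 + 14.6319*p^3 + 16.6847*p^2 + 4.9448*p - 0.1956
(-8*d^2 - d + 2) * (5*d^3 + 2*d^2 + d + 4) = -40*d^5 - 21*d^4 - 29*d^2 - 2*d + 8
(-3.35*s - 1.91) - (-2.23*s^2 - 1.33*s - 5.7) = 2.23*s^2 - 2.02*s + 3.79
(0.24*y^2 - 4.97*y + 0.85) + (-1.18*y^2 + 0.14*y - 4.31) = -0.94*y^2 - 4.83*y - 3.46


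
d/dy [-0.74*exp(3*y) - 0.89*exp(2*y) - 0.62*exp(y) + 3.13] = (-2.22*exp(2*y) - 1.78*exp(y) - 0.62)*exp(y)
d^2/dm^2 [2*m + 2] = 0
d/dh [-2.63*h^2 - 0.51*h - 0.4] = -5.26*h - 0.51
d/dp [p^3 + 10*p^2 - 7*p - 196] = 3*p^2 + 20*p - 7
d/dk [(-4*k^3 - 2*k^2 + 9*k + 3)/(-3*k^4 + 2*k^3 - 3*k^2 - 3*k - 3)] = (-12*k^6 - 12*k^5 + 97*k^4 + 24*k^3 + 51*k^2 + 30*k - 18)/(9*k^8 - 12*k^7 + 22*k^6 + 6*k^5 + 15*k^4 + 6*k^3 + 27*k^2 + 18*k + 9)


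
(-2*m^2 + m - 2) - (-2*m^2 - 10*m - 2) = 11*m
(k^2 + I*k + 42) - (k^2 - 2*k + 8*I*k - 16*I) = 2*k - 7*I*k + 42 + 16*I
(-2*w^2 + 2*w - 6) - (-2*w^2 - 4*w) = 6*w - 6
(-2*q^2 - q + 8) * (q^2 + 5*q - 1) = -2*q^4 - 11*q^3 + 5*q^2 + 41*q - 8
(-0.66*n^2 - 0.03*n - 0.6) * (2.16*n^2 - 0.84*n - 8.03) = -1.4256*n^4 + 0.4896*n^3 + 4.029*n^2 + 0.7449*n + 4.818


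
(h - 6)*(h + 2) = h^2 - 4*h - 12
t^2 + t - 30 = (t - 5)*(t + 6)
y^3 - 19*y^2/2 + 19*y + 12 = (y - 6)*(y - 4)*(y + 1/2)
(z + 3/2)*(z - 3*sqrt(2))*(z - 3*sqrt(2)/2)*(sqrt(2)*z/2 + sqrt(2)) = sqrt(2)*z^4/2 - 9*z^3/2 + 7*sqrt(2)*z^3/4 - 63*z^2/4 + 6*sqrt(2)*z^2 - 27*z/2 + 63*sqrt(2)*z/4 + 27*sqrt(2)/2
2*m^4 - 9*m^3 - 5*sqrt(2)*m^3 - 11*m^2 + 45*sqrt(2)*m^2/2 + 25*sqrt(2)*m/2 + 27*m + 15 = (m - 5)*(m - 3*sqrt(2))*(sqrt(2)*m + 1)*(sqrt(2)*m + sqrt(2)/2)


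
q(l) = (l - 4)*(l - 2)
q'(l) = 2*l - 6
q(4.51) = 1.28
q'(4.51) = 3.02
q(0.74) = 4.11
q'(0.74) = -4.52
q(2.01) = -0.02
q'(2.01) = -1.98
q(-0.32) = 10.02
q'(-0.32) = -6.64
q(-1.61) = 20.25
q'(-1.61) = -9.22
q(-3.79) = 45.10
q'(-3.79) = -13.58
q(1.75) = 0.56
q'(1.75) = -2.50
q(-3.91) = 46.75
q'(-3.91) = -13.82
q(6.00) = 8.00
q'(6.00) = 6.00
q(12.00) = 80.00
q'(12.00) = 18.00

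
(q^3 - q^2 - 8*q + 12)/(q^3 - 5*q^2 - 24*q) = (q^2 - 4*q + 4)/(q*(q - 8))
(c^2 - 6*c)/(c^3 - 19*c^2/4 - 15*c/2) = 4/(4*c + 5)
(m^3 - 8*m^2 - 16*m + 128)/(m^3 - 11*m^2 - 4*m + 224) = (m - 4)/(m - 7)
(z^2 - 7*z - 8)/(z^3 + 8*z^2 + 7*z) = (z - 8)/(z*(z + 7))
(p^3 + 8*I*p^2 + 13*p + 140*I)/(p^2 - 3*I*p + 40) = (p^2 + 3*I*p + 28)/(p - 8*I)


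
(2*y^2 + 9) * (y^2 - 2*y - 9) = 2*y^4 - 4*y^3 - 9*y^2 - 18*y - 81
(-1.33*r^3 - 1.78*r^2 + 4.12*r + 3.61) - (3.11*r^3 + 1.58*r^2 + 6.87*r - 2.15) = -4.44*r^3 - 3.36*r^2 - 2.75*r + 5.76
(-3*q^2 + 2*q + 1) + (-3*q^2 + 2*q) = -6*q^2 + 4*q + 1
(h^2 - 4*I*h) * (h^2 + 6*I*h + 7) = h^4 + 2*I*h^3 + 31*h^2 - 28*I*h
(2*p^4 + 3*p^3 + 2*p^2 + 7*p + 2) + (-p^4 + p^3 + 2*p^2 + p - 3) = p^4 + 4*p^3 + 4*p^2 + 8*p - 1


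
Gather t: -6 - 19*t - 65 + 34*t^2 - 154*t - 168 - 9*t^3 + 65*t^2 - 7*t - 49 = -9*t^3 + 99*t^2 - 180*t - 288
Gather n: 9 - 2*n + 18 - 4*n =27 - 6*n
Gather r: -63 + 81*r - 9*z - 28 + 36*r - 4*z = 117*r - 13*z - 91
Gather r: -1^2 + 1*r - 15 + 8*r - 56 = 9*r - 72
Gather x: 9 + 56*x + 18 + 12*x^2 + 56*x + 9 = 12*x^2 + 112*x + 36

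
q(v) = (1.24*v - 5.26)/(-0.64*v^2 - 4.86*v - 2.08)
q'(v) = (1.24*v - 5.26)*(1.28*v + 4.86)/(-0.64*v^2 - 4.86*v - 2.08)^2 + 1.24/(-0.64*v^2 - 4.86*v - 2.08)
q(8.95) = -0.06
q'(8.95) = -0.00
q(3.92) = 0.01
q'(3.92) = -0.04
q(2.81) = 0.09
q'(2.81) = -0.09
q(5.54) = -0.03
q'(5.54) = -0.02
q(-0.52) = -21.54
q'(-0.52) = -325.02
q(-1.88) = -1.58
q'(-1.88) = -0.55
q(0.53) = 0.95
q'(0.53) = -1.35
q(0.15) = 1.80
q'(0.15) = -3.65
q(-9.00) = 1.61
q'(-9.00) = 0.93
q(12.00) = -0.06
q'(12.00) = 0.00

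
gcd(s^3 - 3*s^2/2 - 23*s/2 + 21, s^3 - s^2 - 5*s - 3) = s - 3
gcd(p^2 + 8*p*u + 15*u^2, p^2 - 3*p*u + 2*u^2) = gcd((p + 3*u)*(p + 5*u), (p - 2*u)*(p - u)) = 1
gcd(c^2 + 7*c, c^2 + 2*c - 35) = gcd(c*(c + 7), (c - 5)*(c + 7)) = c + 7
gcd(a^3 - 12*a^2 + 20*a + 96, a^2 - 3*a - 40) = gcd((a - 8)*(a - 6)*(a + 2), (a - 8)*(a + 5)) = a - 8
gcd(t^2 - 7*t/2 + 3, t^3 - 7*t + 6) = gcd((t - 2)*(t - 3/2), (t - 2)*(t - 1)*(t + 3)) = t - 2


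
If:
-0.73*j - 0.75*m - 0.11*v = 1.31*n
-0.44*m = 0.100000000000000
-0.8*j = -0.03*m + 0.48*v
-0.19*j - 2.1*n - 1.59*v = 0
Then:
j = 0.08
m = -0.23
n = 0.10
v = -0.14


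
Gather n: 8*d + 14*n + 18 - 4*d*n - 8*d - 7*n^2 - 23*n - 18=-7*n^2 + n*(-4*d - 9)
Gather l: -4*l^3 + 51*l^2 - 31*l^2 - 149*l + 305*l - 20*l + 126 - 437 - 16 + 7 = -4*l^3 + 20*l^2 + 136*l - 320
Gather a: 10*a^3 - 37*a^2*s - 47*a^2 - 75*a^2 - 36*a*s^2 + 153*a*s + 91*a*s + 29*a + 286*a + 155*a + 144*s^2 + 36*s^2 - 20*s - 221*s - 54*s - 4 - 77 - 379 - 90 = 10*a^3 + a^2*(-37*s - 122) + a*(-36*s^2 + 244*s + 470) + 180*s^2 - 295*s - 550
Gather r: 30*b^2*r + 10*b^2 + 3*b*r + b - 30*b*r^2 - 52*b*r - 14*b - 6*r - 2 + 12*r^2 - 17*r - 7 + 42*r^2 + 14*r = 10*b^2 - 13*b + r^2*(54 - 30*b) + r*(30*b^2 - 49*b - 9) - 9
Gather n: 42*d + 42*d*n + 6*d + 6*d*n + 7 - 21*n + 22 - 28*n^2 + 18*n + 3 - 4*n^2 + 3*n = 48*d*n + 48*d - 32*n^2 + 32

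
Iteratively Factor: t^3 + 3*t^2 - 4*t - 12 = (t + 2)*(t^2 + t - 6) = (t + 2)*(t + 3)*(t - 2)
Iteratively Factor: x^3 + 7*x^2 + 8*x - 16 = (x - 1)*(x^2 + 8*x + 16) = (x - 1)*(x + 4)*(x + 4)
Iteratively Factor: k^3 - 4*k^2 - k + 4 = (k + 1)*(k^2 - 5*k + 4) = (k - 4)*(k + 1)*(k - 1)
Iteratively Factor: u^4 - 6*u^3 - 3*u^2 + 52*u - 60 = (u - 5)*(u^3 - u^2 - 8*u + 12) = (u - 5)*(u + 3)*(u^2 - 4*u + 4) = (u - 5)*(u - 2)*(u + 3)*(u - 2)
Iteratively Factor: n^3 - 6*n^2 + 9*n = (n)*(n^2 - 6*n + 9) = n*(n - 3)*(n - 3)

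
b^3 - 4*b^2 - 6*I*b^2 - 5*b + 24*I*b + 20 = (b - 4)*(b - 5*I)*(b - I)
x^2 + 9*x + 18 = (x + 3)*(x + 6)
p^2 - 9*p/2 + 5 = (p - 5/2)*(p - 2)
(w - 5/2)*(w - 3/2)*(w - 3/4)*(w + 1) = w^4 - 15*w^3/4 + 2*w^2 + 63*w/16 - 45/16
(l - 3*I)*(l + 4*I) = l^2 + I*l + 12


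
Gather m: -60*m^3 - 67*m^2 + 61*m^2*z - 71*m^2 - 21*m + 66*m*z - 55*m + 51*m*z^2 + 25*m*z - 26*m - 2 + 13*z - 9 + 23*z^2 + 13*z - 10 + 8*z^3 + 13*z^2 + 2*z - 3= -60*m^3 + m^2*(61*z - 138) + m*(51*z^2 + 91*z - 102) + 8*z^3 + 36*z^2 + 28*z - 24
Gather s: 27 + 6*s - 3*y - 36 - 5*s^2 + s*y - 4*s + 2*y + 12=-5*s^2 + s*(y + 2) - y + 3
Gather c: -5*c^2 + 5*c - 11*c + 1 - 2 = -5*c^2 - 6*c - 1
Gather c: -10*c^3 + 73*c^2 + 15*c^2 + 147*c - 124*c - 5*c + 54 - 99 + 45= -10*c^3 + 88*c^2 + 18*c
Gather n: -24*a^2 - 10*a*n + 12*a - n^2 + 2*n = -24*a^2 + 12*a - n^2 + n*(2 - 10*a)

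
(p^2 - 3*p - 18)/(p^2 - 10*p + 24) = (p + 3)/(p - 4)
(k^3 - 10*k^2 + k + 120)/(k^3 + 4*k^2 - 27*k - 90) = (k - 8)/(k + 6)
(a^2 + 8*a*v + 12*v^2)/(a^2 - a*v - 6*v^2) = (-a - 6*v)/(-a + 3*v)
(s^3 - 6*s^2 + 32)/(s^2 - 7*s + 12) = (s^2 - 2*s - 8)/(s - 3)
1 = 1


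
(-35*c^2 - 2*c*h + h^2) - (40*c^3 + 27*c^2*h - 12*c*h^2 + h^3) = -40*c^3 - 27*c^2*h - 35*c^2 + 12*c*h^2 - 2*c*h - h^3 + h^2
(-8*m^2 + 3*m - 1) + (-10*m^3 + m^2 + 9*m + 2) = -10*m^3 - 7*m^2 + 12*m + 1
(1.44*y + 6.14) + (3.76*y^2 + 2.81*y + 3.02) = 3.76*y^2 + 4.25*y + 9.16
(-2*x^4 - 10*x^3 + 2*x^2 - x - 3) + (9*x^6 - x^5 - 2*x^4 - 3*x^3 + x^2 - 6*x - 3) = 9*x^6 - x^5 - 4*x^4 - 13*x^3 + 3*x^2 - 7*x - 6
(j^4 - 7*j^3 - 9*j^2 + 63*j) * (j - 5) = j^5 - 12*j^4 + 26*j^3 + 108*j^2 - 315*j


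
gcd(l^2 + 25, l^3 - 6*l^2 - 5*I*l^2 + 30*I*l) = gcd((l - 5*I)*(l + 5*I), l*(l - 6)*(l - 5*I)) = l - 5*I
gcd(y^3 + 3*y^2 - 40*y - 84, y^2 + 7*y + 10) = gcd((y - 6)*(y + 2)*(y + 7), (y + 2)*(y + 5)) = y + 2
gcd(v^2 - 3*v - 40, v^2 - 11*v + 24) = v - 8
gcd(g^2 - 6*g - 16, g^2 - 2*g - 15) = 1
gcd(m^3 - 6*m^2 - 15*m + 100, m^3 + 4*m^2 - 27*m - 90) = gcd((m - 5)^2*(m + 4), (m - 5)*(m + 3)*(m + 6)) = m - 5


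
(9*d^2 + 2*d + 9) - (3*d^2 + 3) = 6*d^2 + 2*d + 6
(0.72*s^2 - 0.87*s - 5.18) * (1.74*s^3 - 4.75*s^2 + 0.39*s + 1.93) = 1.2528*s^5 - 4.9338*s^4 - 4.5999*s^3 + 25.6553*s^2 - 3.6993*s - 9.9974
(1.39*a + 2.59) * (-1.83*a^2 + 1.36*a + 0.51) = -2.5437*a^3 - 2.8493*a^2 + 4.2313*a + 1.3209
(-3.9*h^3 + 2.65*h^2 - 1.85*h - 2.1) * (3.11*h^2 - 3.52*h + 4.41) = -12.129*h^5 + 21.9695*h^4 - 32.2805*h^3 + 11.6675*h^2 - 0.7665*h - 9.261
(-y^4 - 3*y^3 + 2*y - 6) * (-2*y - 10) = 2*y^5 + 16*y^4 + 30*y^3 - 4*y^2 - 8*y + 60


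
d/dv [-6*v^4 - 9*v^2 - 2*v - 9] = -24*v^3 - 18*v - 2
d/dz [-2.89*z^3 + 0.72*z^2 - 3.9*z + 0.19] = -8.67*z^2 + 1.44*z - 3.9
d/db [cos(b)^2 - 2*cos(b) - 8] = 2*(1 - cos(b))*sin(b)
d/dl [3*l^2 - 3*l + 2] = 6*l - 3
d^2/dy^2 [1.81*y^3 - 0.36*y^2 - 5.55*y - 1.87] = 10.86*y - 0.72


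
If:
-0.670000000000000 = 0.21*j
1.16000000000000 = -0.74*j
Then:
No Solution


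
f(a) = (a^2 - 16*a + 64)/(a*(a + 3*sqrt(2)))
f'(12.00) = 0.03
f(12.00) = 0.08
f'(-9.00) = 1.37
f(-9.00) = 6.75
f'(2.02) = -2.80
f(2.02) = 2.83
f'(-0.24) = -259.69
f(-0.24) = -70.68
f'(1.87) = -3.37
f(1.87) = 3.29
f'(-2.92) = 18.43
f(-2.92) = -30.88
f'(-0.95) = -13.46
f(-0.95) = -25.61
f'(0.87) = -18.58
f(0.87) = 11.43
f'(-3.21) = 31.67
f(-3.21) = -37.91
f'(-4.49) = 576.63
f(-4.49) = 140.46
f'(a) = (2*a - 16)/(a*(a + 3*sqrt(2))) - (a^2 - 16*a + 64)/(a*(a + 3*sqrt(2))^2) - (a^2 - 16*a + 64)/(a^2*(a + 3*sqrt(2))) = (3*sqrt(2)*a^2 + 16*a^2 - 128*a - 192*sqrt(2))/(a^2*(a^2 + 6*sqrt(2)*a + 18))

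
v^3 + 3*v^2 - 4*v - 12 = (v - 2)*(v + 2)*(v + 3)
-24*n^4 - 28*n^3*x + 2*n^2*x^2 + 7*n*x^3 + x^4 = (-2*n + x)*(n + x)*(2*n + x)*(6*n + x)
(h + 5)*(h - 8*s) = h^2 - 8*h*s + 5*h - 40*s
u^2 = u^2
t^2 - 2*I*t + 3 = (t - 3*I)*(t + I)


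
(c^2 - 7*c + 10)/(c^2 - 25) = (c - 2)/(c + 5)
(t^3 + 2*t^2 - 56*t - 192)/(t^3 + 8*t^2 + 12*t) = (t^2 - 4*t - 32)/(t*(t + 2))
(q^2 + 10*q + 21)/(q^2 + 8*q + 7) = (q + 3)/(q + 1)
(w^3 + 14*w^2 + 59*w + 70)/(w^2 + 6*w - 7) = (w^2 + 7*w + 10)/(w - 1)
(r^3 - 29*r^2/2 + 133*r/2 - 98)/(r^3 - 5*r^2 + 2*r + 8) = (r^2 - 21*r/2 + 49/2)/(r^2 - r - 2)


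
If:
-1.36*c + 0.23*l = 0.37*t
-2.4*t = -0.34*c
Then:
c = 7.05882352941176*t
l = 43.3478260869565*t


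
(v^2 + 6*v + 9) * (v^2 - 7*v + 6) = v^4 - v^3 - 27*v^2 - 27*v + 54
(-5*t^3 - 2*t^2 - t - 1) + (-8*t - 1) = -5*t^3 - 2*t^2 - 9*t - 2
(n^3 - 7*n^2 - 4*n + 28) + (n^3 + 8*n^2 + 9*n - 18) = 2*n^3 + n^2 + 5*n + 10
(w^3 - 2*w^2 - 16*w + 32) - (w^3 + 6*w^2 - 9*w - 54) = -8*w^2 - 7*w + 86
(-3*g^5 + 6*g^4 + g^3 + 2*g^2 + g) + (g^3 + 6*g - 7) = -3*g^5 + 6*g^4 + 2*g^3 + 2*g^2 + 7*g - 7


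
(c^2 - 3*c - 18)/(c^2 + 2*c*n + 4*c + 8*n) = (c^2 - 3*c - 18)/(c^2 + 2*c*n + 4*c + 8*n)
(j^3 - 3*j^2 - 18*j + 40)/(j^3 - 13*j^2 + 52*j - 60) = (j + 4)/(j - 6)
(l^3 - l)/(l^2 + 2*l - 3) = l*(l + 1)/(l + 3)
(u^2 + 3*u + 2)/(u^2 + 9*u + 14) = (u + 1)/(u + 7)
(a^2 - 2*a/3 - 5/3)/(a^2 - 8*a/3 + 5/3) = (a + 1)/(a - 1)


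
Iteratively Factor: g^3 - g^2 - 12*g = (g - 4)*(g^2 + 3*g) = g*(g - 4)*(g + 3)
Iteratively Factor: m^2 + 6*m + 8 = (m + 2)*(m + 4)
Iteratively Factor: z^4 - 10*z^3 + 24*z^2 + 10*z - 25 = (z - 5)*(z^3 - 5*z^2 - z + 5) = (z - 5)*(z - 1)*(z^2 - 4*z - 5) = (z - 5)^2*(z - 1)*(z + 1)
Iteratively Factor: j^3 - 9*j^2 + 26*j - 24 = (j - 4)*(j^2 - 5*j + 6) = (j - 4)*(j - 2)*(j - 3)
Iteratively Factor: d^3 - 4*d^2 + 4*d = (d - 2)*(d^2 - 2*d) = d*(d - 2)*(d - 2)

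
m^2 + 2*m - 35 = (m - 5)*(m + 7)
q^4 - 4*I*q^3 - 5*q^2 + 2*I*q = q*(q - 2*I)*(q - I)^2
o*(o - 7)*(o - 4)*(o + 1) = o^4 - 10*o^3 + 17*o^2 + 28*o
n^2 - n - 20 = (n - 5)*(n + 4)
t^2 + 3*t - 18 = (t - 3)*(t + 6)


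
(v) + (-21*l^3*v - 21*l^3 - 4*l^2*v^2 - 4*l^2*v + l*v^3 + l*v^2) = -21*l^3*v - 21*l^3 - 4*l^2*v^2 - 4*l^2*v + l*v^3 + l*v^2 + v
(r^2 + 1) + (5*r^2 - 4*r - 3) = 6*r^2 - 4*r - 2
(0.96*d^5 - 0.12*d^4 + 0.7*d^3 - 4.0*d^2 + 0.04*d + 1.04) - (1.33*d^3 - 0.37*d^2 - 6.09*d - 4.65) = 0.96*d^5 - 0.12*d^4 - 0.63*d^3 - 3.63*d^2 + 6.13*d + 5.69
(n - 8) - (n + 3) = -11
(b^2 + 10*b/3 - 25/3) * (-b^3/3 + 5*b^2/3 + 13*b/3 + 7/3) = -b^5/3 + 5*b^4/9 + 38*b^3/3 + 26*b^2/9 - 85*b/3 - 175/9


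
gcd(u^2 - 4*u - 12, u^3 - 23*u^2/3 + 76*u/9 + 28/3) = u - 6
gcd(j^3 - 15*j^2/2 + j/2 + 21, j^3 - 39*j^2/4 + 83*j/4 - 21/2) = j^2 - 9*j + 14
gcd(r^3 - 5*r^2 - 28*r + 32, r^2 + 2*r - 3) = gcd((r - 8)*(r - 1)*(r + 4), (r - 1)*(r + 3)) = r - 1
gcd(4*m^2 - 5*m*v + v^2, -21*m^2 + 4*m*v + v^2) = 1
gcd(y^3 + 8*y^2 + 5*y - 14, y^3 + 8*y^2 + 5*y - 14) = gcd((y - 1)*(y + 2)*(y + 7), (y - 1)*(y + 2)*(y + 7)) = y^3 + 8*y^2 + 5*y - 14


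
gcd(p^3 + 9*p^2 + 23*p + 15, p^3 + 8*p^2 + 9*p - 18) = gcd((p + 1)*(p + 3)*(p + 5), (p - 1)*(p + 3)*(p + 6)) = p + 3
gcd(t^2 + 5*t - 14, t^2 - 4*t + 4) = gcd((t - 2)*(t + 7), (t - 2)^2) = t - 2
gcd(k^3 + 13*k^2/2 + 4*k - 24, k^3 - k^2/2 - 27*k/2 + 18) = k^2 + 5*k/2 - 6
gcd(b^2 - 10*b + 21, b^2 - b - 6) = b - 3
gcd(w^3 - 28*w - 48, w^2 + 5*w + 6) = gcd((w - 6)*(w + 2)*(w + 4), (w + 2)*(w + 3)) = w + 2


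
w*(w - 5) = w^2 - 5*w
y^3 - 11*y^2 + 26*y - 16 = (y - 8)*(y - 2)*(y - 1)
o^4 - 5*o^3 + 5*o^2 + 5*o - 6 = (o - 3)*(o - 2)*(o - 1)*(o + 1)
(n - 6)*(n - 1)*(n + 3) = n^3 - 4*n^2 - 15*n + 18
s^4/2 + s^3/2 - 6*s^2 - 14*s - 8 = (s/2 + 1)*(s - 4)*(s + 1)*(s + 2)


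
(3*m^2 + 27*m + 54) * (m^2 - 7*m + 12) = 3*m^4 + 6*m^3 - 99*m^2 - 54*m + 648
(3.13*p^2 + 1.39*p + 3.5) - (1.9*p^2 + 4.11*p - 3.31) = 1.23*p^2 - 2.72*p + 6.81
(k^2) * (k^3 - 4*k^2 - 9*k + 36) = k^5 - 4*k^4 - 9*k^3 + 36*k^2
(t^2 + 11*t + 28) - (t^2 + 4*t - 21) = 7*t + 49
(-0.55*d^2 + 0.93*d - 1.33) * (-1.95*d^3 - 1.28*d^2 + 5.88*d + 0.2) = 1.0725*d^5 - 1.1095*d^4 - 1.8309*d^3 + 7.0608*d^2 - 7.6344*d - 0.266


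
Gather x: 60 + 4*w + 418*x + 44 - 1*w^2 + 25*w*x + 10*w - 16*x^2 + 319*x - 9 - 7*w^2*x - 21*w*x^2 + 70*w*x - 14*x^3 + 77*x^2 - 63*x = -w^2 + 14*w - 14*x^3 + x^2*(61 - 21*w) + x*(-7*w^2 + 95*w + 674) + 95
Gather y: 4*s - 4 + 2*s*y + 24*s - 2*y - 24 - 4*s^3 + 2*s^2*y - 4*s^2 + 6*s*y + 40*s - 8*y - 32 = -4*s^3 - 4*s^2 + 68*s + y*(2*s^2 + 8*s - 10) - 60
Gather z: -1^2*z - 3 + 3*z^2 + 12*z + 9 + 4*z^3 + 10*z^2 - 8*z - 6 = 4*z^3 + 13*z^2 + 3*z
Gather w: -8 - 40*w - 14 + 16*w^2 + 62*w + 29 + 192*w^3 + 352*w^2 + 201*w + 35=192*w^3 + 368*w^2 + 223*w + 42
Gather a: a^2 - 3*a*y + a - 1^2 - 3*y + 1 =a^2 + a*(1 - 3*y) - 3*y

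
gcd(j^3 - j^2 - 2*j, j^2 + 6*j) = j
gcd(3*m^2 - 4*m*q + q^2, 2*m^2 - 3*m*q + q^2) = -m + q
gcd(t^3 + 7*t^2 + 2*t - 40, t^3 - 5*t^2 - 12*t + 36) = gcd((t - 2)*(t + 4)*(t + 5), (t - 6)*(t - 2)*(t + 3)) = t - 2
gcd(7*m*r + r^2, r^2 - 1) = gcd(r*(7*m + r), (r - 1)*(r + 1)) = 1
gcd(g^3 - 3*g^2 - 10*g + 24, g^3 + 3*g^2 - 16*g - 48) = g^2 - g - 12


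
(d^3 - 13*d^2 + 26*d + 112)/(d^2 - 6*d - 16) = d - 7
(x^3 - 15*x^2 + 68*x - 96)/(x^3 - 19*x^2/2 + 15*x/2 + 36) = 2*(x - 4)/(2*x + 3)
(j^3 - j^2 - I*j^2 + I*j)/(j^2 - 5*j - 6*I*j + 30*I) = j*(j^2 - j - I*j + I)/(j^2 - 5*j - 6*I*j + 30*I)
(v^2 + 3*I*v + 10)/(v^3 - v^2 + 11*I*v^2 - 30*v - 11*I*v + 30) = (v - 2*I)/(v^2 + v*(-1 + 6*I) - 6*I)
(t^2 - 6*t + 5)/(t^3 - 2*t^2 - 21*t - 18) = (-t^2 + 6*t - 5)/(-t^3 + 2*t^2 + 21*t + 18)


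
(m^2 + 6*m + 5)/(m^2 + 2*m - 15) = (m + 1)/(m - 3)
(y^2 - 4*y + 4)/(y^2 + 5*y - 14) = (y - 2)/(y + 7)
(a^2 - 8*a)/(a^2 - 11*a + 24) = a/(a - 3)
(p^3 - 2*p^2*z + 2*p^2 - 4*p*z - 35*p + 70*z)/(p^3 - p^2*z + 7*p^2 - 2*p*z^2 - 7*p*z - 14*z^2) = (p - 5)/(p + z)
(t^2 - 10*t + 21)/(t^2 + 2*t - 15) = (t - 7)/(t + 5)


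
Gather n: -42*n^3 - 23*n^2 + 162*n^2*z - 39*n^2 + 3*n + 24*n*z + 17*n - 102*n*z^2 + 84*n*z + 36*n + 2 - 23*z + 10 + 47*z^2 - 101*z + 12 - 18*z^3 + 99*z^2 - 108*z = -42*n^3 + n^2*(162*z - 62) + n*(-102*z^2 + 108*z + 56) - 18*z^3 + 146*z^2 - 232*z + 24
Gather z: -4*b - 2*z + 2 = -4*b - 2*z + 2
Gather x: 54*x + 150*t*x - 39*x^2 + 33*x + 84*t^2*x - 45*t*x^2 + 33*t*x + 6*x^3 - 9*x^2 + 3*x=6*x^3 + x^2*(-45*t - 48) + x*(84*t^2 + 183*t + 90)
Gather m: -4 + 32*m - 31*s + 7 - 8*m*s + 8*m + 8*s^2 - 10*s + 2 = m*(40 - 8*s) + 8*s^2 - 41*s + 5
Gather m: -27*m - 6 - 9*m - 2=-36*m - 8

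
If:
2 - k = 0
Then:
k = 2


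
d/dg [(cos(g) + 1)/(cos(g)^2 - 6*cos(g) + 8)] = (cos(g)^2 + 2*cos(g) - 14)*sin(g)/(cos(g)^2 - 6*cos(g) + 8)^2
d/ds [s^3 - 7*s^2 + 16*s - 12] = 3*s^2 - 14*s + 16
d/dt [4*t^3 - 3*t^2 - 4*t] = 12*t^2 - 6*t - 4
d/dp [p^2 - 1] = 2*p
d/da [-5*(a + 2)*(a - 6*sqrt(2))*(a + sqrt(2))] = -15*a^2 - 20*a + 50*sqrt(2)*a + 60 + 50*sqrt(2)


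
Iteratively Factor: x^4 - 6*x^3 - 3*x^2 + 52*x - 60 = (x + 3)*(x^3 - 9*x^2 + 24*x - 20) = (x - 5)*(x + 3)*(x^2 - 4*x + 4) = (x - 5)*(x - 2)*(x + 3)*(x - 2)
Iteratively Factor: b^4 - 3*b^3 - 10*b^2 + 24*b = (b)*(b^3 - 3*b^2 - 10*b + 24) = b*(b - 4)*(b^2 + b - 6) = b*(b - 4)*(b - 2)*(b + 3)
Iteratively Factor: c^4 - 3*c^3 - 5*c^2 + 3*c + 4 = (c + 1)*(c^3 - 4*c^2 - c + 4) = (c + 1)^2*(c^2 - 5*c + 4) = (c - 1)*(c + 1)^2*(c - 4)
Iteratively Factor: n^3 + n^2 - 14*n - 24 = (n + 3)*(n^2 - 2*n - 8) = (n + 2)*(n + 3)*(n - 4)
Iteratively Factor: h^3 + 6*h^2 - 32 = (h + 4)*(h^2 + 2*h - 8) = (h - 2)*(h + 4)*(h + 4)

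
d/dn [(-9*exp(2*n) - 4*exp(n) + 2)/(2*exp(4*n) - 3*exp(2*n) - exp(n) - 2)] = (2*(9*exp(n) + 2)*(-2*exp(4*n) + 3*exp(2*n) + exp(n) + 2) - (9*exp(2*n) + 4*exp(n) - 2)*(-8*exp(3*n) + 6*exp(n) + 1))*exp(n)/(-2*exp(4*n) + 3*exp(2*n) + exp(n) + 2)^2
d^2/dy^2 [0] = 0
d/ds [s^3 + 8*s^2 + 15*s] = 3*s^2 + 16*s + 15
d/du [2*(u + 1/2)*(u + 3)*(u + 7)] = 6*u^2 + 42*u + 52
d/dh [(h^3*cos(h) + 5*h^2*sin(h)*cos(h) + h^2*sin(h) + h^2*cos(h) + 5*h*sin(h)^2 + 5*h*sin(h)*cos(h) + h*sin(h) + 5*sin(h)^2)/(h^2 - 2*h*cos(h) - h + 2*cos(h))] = ((h^2 - 2*h*cos(h) - h + 2*cos(h))*(-h^3*sin(h) - h^2*sin(h) + 4*h^2*cos(h) + 5*h^2*cos(2*h) + 2*h*sin(h) + 10*h*sin(2*h) + 3*h*cos(h) + 5*h*cos(2*h) + sin(h) + 15*sin(2*h)/2 - 5*cos(2*h)/2 + 5/2) + (-2*h*sin(h) - 2*h + 2*sqrt(2)*sin(h + pi/4) + 1)*(h^3*cos(h) + h^2*sin(h) + 5*h^2*sin(2*h)/2 + h^2*cos(h) + 5*h*sin(h)^2 + h*sin(h) + 5*h*sin(2*h)/2 + 5*sin(h)^2))/((h - 1)^2*(h - 2*cos(h))^2)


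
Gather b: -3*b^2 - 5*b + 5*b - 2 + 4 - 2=-3*b^2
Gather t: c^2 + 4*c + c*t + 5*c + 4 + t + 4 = c^2 + 9*c + t*(c + 1) + 8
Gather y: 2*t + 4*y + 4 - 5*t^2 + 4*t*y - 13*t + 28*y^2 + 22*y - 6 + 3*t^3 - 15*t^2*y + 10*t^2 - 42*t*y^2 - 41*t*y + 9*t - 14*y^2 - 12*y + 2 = 3*t^3 + 5*t^2 - 2*t + y^2*(14 - 42*t) + y*(-15*t^2 - 37*t + 14)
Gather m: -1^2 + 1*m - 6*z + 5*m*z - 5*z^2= m*(5*z + 1) - 5*z^2 - 6*z - 1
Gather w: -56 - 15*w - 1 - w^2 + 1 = -w^2 - 15*w - 56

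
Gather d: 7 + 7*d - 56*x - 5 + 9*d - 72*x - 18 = 16*d - 128*x - 16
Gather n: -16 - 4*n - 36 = -4*n - 52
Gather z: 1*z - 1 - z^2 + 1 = -z^2 + z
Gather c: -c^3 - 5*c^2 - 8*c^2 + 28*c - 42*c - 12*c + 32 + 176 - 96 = -c^3 - 13*c^2 - 26*c + 112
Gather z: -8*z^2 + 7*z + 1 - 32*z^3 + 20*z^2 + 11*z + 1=-32*z^3 + 12*z^2 + 18*z + 2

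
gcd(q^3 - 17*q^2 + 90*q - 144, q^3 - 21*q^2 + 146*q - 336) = q^2 - 14*q + 48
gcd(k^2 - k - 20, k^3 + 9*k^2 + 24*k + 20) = 1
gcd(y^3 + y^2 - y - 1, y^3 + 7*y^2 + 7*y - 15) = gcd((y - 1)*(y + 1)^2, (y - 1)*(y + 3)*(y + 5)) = y - 1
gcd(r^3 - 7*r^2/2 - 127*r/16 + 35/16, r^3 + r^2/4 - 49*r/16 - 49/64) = r + 7/4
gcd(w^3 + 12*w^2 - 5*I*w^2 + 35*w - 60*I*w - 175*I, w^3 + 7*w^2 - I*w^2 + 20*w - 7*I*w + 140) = w^2 + w*(7 - 5*I) - 35*I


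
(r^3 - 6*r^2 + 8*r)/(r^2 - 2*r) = r - 4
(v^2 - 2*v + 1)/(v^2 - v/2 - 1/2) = 2*(v - 1)/(2*v + 1)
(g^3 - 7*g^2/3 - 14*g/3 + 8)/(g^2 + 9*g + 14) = (g^2 - 13*g/3 + 4)/(g + 7)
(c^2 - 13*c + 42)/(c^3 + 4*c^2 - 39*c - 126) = (c - 7)/(c^2 + 10*c + 21)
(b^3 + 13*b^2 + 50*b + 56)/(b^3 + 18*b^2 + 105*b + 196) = (b + 2)/(b + 7)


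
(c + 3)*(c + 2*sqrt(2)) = c^2 + 2*sqrt(2)*c + 3*c + 6*sqrt(2)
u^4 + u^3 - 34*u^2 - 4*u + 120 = (u - 5)*(u - 2)*(u + 2)*(u + 6)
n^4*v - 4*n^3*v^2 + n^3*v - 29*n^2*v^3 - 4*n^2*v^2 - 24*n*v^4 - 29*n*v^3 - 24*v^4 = (n - 8*v)*(n + v)*(n + 3*v)*(n*v + v)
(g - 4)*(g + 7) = g^2 + 3*g - 28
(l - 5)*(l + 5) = l^2 - 25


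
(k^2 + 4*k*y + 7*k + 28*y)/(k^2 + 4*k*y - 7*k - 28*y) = (k + 7)/(k - 7)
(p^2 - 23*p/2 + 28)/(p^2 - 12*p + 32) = (p - 7/2)/(p - 4)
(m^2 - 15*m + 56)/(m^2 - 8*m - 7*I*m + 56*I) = (m - 7)/(m - 7*I)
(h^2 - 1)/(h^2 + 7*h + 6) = (h - 1)/(h + 6)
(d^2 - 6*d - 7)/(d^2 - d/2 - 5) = 2*(-d^2 + 6*d + 7)/(-2*d^2 + d + 10)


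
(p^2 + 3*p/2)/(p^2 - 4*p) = (p + 3/2)/(p - 4)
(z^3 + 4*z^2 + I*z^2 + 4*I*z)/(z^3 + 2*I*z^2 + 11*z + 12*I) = z*(z + 4)/(z^2 + I*z + 12)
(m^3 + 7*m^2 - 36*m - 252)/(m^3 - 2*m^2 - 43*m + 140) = (m^2 - 36)/(m^2 - 9*m + 20)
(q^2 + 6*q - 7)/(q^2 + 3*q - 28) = (q - 1)/(q - 4)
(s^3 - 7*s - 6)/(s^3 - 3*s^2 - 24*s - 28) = (s^2 - 2*s - 3)/(s^2 - 5*s - 14)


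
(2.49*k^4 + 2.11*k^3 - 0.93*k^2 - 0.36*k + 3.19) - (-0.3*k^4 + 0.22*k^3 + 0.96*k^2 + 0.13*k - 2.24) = 2.79*k^4 + 1.89*k^3 - 1.89*k^2 - 0.49*k + 5.43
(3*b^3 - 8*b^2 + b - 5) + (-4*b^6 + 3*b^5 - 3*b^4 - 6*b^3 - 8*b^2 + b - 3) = -4*b^6 + 3*b^5 - 3*b^4 - 3*b^3 - 16*b^2 + 2*b - 8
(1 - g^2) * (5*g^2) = -5*g^4 + 5*g^2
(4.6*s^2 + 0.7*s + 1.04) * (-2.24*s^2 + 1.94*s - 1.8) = -10.304*s^4 + 7.356*s^3 - 9.2516*s^2 + 0.7576*s - 1.872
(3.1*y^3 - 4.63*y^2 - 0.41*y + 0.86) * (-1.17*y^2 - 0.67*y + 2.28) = -3.627*y^5 + 3.3401*y^4 + 10.6498*y^3 - 11.2879*y^2 - 1.511*y + 1.9608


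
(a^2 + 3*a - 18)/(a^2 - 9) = (a + 6)/(a + 3)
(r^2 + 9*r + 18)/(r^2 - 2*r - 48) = (r + 3)/(r - 8)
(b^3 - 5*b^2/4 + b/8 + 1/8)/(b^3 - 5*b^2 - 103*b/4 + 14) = (4*b^2 - 3*b - 1)/(2*(2*b^2 - 9*b - 56))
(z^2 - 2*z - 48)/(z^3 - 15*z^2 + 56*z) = (z + 6)/(z*(z - 7))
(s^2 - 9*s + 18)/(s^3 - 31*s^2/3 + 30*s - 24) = 3/(3*s - 4)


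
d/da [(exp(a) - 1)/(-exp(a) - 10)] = -11*exp(a)/(exp(a) + 10)^2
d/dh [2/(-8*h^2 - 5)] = 32*h/(8*h^2 + 5)^2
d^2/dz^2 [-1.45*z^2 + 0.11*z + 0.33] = -2.90000000000000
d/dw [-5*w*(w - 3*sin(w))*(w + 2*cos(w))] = 5*w*(w - 3*sin(w))*(2*sin(w) - 1) + 5*w*(w + 2*cos(w))*(3*cos(w) - 1) - 5*(w - 3*sin(w))*(w + 2*cos(w))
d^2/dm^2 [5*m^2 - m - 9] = 10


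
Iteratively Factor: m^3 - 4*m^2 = (m)*(m^2 - 4*m) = m*(m - 4)*(m)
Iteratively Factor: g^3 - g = (g + 1)*(g^2 - g) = (g - 1)*(g + 1)*(g)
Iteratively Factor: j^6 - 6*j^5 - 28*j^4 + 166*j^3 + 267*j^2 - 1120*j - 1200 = (j + 4)*(j^5 - 10*j^4 + 12*j^3 + 118*j^2 - 205*j - 300) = (j - 5)*(j + 4)*(j^4 - 5*j^3 - 13*j^2 + 53*j + 60) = (j - 5)*(j + 3)*(j + 4)*(j^3 - 8*j^2 + 11*j + 20) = (j - 5)*(j - 4)*(j + 3)*(j + 4)*(j^2 - 4*j - 5) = (j - 5)*(j - 4)*(j + 1)*(j + 3)*(j + 4)*(j - 5)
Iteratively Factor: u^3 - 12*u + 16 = (u - 2)*(u^2 + 2*u - 8) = (u - 2)*(u + 4)*(u - 2)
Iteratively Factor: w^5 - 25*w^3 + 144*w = (w + 3)*(w^4 - 3*w^3 - 16*w^2 + 48*w) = w*(w + 3)*(w^3 - 3*w^2 - 16*w + 48) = w*(w - 3)*(w + 3)*(w^2 - 16) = w*(w - 4)*(w - 3)*(w + 3)*(w + 4)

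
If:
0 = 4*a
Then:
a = 0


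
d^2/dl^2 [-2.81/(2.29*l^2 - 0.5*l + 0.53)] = (29.471842*l^2 - 6.4349*l - 2.81*(4.58*l - 0.5)*(9.16*l - 1.0) + 6.820994)/(2.29*l^2 - 0.5*l + 0.53)^3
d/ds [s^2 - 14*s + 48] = 2*s - 14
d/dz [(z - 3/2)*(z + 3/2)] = 2*z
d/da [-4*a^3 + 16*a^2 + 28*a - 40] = -12*a^2 + 32*a + 28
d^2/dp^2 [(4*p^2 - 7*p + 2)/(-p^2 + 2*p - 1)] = 2*(4 - p)/(p^4 - 4*p^3 + 6*p^2 - 4*p + 1)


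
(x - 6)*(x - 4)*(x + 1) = x^3 - 9*x^2 + 14*x + 24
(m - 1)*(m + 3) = m^2 + 2*m - 3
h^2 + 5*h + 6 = (h + 2)*(h + 3)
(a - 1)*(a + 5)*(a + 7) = a^3 + 11*a^2 + 23*a - 35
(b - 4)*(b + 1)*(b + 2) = b^3 - b^2 - 10*b - 8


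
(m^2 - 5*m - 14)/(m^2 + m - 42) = (m^2 - 5*m - 14)/(m^2 + m - 42)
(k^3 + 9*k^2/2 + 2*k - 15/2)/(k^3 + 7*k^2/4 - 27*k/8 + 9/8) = 4*(2*k^2 + 3*k - 5)/(8*k^2 - 10*k + 3)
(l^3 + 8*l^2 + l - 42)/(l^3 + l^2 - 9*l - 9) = (l^2 + 5*l - 14)/(l^2 - 2*l - 3)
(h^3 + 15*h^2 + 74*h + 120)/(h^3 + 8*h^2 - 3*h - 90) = (h + 4)/(h - 3)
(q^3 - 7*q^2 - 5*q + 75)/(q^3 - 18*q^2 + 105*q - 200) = (q + 3)/(q - 8)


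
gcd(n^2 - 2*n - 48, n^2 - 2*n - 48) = n^2 - 2*n - 48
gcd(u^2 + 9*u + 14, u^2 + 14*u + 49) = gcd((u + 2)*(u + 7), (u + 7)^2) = u + 7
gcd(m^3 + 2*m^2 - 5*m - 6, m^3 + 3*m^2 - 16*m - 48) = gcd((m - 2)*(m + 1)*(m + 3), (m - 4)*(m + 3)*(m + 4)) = m + 3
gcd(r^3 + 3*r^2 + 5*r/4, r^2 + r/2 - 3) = 1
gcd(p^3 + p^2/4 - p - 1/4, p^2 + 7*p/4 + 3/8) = p + 1/4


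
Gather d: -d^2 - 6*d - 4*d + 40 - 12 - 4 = -d^2 - 10*d + 24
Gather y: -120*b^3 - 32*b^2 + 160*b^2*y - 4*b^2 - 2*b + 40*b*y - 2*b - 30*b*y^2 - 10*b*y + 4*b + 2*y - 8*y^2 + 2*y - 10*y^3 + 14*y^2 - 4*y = -120*b^3 - 36*b^2 - 10*y^3 + y^2*(6 - 30*b) + y*(160*b^2 + 30*b)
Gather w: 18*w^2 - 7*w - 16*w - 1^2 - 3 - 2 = 18*w^2 - 23*w - 6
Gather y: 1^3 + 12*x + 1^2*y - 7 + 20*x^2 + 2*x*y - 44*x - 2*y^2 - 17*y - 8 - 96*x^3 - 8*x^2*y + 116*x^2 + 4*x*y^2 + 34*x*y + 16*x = -96*x^3 + 136*x^2 - 16*x + y^2*(4*x - 2) + y*(-8*x^2 + 36*x - 16) - 14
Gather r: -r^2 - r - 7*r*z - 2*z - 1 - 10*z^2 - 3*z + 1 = -r^2 + r*(-7*z - 1) - 10*z^2 - 5*z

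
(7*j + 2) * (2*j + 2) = 14*j^2 + 18*j + 4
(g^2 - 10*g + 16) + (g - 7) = g^2 - 9*g + 9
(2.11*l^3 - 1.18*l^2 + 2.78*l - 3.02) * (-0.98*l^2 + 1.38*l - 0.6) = -2.0678*l^5 + 4.0682*l^4 - 5.6188*l^3 + 7.504*l^2 - 5.8356*l + 1.812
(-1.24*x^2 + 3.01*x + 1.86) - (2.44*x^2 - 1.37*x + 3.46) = -3.68*x^2 + 4.38*x - 1.6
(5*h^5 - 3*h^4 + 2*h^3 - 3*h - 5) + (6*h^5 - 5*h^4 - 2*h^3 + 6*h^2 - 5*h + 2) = 11*h^5 - 8*h^4 + 6*h^2 - 8*h - 3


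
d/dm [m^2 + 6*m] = 2*m + 6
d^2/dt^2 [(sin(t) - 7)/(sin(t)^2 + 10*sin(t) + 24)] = (-sin(t)^5 + 38*sin(t)^4 + 356*sin(t)^3 + 226*sin(t)^2 - 2820*sin(t) - 1544)/(sin(t)^2 + 10*sin(t) + 24)^3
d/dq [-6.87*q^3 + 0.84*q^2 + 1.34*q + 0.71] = -20.61*q^2 + 1.68*q + 1.34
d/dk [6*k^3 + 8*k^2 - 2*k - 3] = 18*k^2 + 16*k - 2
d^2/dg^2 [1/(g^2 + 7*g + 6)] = 2*(-g^2 - 7*g + (2*g + 7)^2 - 6)/(g^2 + 7*g + 6)^3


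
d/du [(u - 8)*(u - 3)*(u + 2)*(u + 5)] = 4*u^3 - 12*u^2 - 86*u + 58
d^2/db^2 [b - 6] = 0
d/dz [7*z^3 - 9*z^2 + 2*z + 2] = 21*z^2 - 18*z + 2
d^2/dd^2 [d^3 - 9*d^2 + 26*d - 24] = 6*d - 18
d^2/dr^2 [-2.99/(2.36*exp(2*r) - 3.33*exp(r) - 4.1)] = (2.99*(4.72*exp(r) - 3.33)*(9.44*exp(r) - 6.66)*exp(r) + (28.2256*exp(r) - 9.9567)*(-2.36*exp(2*r) + 3.33*exp(r) + 4.1))*exp(r)/(-2.36*exp(2*r) + 3.33*exp(r) + 4.1)^3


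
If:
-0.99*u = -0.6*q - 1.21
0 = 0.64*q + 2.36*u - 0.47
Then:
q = -1.17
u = 0.52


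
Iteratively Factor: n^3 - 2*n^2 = (n)*(n^2 - 2*n) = n^2*(n - 2)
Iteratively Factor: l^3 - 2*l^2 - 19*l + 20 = (l - 1)*(l^2 - l - 20) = (l - 1)*(l + 4)*(l - 5)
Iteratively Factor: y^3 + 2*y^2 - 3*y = (y + 3)*(y^2 - y) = y*(y + 3)*(y - 1)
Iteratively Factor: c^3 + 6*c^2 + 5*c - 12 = (c + 3)*(c^2 + 3*c - 4) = (c + 3)*(c + 4)*(c - 1)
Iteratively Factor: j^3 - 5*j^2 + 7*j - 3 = (j - 1)*(j^2 - 4*j + 3) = (j - 3)*(j - 1)*(j - 1)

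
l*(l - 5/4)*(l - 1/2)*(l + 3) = l^4 + 5*l^3/4 - 37*l^2/8 + 15*l/8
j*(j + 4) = j^2 + 4*j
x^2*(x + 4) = x^3 + 4*x^2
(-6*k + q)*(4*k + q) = -24*k^2 - 2*k*q + q^2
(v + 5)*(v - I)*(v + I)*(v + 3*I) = v^4 + 5*v^3 + 3*I*v^3 + v^2 + 15*I*v^2 + 5*v + 3*I*v + 15*I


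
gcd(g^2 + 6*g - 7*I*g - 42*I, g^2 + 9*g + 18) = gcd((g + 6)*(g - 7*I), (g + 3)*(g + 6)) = g + 6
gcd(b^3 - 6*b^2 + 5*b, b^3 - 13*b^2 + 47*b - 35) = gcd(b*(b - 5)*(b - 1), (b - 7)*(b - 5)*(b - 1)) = b^2 - 6*b + 5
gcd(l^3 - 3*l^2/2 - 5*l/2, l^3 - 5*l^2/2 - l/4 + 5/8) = l - 5/2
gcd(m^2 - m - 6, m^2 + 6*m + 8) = m + 2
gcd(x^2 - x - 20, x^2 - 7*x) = 1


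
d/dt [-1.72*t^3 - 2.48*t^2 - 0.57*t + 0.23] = -5.16*t^2 - 4.96*t - 0.57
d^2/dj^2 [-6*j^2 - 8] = -12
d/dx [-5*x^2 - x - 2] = -10*x - 1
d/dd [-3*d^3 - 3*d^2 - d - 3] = -9*d^2 - 6*d - 1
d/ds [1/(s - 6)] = -1/(s - 6)^2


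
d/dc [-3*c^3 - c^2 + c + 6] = -9*c^2 - 2*c + 1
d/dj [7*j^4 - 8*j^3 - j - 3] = 28*j^3 - 24*j^2 - 1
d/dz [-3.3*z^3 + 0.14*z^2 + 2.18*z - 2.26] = -9.9*z^2 + 0.28*z + 2.18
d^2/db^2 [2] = 0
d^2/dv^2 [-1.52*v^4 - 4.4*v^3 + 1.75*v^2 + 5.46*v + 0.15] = -18.24*v^2 - 26.4*v + 3.5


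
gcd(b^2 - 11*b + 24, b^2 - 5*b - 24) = b - 8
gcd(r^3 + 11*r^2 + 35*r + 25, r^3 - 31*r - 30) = r^2 + 6*r + 5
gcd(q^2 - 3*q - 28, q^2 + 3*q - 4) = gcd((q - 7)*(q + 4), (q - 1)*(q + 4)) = q + 4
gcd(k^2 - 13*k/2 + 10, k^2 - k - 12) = k - 4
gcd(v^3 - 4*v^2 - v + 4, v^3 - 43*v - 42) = v + 1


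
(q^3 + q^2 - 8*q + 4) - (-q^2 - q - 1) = q^3 + 2*q^2 - 7*q + 5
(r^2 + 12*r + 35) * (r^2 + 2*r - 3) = r^4 + 14*r^3 + 56*r^2 + 34*r - 105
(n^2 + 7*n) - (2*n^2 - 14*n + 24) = -n^2 + 21*n - 24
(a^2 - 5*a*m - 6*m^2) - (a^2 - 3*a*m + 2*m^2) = -2*a*m - 8*m^2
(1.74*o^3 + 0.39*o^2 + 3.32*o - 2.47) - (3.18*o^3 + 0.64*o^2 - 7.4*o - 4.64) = -1.44*o^3 - 0.25*o^2 + 10.72*o + 2.17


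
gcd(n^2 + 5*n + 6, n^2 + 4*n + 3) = n + 3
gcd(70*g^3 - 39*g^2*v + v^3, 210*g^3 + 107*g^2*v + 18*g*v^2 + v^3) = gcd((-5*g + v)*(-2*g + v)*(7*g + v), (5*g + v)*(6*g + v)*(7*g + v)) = 7*g + v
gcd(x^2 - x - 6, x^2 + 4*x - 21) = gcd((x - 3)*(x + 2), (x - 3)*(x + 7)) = x - 3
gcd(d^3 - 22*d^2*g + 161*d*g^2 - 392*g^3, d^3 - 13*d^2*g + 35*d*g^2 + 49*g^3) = d^2 - 14*d*g + 49*g^2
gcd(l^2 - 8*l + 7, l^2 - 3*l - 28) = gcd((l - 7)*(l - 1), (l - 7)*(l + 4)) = l - 7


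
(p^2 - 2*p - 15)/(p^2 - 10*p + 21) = (p^2 - 2*p - 15)/(p^2 - 10*p + 21)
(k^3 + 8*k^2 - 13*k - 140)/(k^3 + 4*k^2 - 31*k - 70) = (k^2 + k - 20)/(k^2 - 3*k - 10)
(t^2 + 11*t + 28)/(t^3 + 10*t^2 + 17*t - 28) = 1/(t - 1)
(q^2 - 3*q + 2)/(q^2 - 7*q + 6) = (q - 2)/(q - 6)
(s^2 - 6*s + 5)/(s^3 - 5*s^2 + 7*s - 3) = (s - 5)/(s^2 - 4*s + 3)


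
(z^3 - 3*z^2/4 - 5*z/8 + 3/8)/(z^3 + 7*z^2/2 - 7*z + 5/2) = (z + 3/4)/(z + 5)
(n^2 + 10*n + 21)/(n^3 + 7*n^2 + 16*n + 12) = (n + 7)/(n^2 + 4*n + 4)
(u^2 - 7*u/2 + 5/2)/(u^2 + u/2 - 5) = (2*u^2 - 7*u + 5)/(2*u^2 + u - 10)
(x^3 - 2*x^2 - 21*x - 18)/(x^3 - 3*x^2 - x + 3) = (x^2 - 3*x - 18)/(x^2 - 4*x + 3)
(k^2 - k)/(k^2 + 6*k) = (k - 1)/(k + 6)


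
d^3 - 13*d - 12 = (d - 4)*(d + 1)*(d + 3)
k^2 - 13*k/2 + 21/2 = (k - 7/2)*(k - 3)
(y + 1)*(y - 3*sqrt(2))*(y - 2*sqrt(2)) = y^3 - 5*sqrt(2)*y^2 + y^2 - 5*sqrt(2)*y + 12*y + 12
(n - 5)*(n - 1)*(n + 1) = n^3 - 5*n^2 - n + 5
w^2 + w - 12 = (w - 3)*(w + 4)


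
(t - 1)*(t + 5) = t^2 + 4*t - 5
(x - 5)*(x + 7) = x^2 + 2*x - 35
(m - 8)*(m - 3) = m^2 - 11*m + 24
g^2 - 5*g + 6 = (g - 3)*(g - 2)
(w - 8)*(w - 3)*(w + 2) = w^3 - 9*w^2 + 2*w + 48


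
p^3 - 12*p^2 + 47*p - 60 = (p - 5)*(p - 4)*(p - 3)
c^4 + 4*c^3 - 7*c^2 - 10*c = c*(c - 2)*(c + 1)*(c + 5)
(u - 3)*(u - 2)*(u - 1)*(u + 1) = u^4 - 5*u^3 + 5*u^2 + 5*u - 6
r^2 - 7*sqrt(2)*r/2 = r*(r - 7*sqrt(2)/2)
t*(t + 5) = t^2 + 5*t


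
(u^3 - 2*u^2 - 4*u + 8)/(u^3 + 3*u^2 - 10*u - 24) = (u^2 - 4*u + 4)/(u^2 + u - 12)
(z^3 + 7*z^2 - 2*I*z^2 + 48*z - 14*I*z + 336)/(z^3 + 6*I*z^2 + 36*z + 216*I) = (z^2 + z*(7 - 8*I) - 56*I)/(z^2 + 36)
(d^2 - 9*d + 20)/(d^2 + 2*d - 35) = (d - 4)/(d + 7)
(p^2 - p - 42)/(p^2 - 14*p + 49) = (p + 6)/(p - 7)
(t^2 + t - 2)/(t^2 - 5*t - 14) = (t - 1)/(t - 7)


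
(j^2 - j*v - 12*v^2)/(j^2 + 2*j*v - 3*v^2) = (-j + 4*v)/(-j + v)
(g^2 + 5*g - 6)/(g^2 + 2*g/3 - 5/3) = 3*(g + 6)/(3*g + 5)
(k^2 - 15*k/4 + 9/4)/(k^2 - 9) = (k - 3/4)/(k + 3)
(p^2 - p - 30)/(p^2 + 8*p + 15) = (p - 6)/(p + 3)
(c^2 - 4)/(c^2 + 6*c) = (c^2 - 4)/(c*(c + 6))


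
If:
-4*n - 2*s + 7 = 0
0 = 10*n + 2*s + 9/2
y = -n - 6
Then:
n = -23/12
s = 22/3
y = -49/12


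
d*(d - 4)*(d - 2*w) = d^3 - 2*d^2*w - 4*d^2 + 8*d*w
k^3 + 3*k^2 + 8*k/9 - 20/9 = (k - 2/3)*(k + 5/3)*(k + 2)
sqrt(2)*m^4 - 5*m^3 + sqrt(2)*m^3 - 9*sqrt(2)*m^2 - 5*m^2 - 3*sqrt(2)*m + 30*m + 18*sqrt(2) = (m - 2)*(m + 3)*(m - 3*sqrt(2))*(sqrt(2)*m + 1)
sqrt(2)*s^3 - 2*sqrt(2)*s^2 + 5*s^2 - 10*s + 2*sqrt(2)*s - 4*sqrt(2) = (s - 2)*(s + 2*sqrt(2))*(sqrt(2)*s + 1)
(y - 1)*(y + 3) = y^2 + 2*y - 3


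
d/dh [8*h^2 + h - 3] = 16*h + 1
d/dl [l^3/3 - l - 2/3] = l^2 - 1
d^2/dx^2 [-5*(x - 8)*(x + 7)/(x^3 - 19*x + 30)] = 10*(-x^6 + 3*x^5 + 279*x^4 + 229*x^3 - 3372*x^2 - 5040*x + 19886)/(x^9 - 57*x^7 + 90*x^6 + 1083*x^5 - 3420*x^4 - 4159*x^3 + 32490*x^2 - 51300*x + 27000)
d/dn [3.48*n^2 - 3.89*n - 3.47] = 6.96*n - 3.89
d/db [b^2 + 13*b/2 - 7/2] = 2*b + 13/2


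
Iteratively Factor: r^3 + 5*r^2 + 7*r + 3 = (r + 1)*(r^2 + 4*r + 3) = (r + 1)*(r + 3)*(r + 1)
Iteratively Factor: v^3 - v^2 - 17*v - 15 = (v + 3)*(v^2 - 4*v - 5) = (v - 5)*(v + 3)*(v + 1)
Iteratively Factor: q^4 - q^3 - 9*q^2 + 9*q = (q + 3)*(q^3 - 4*q^2 + 3*q) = (q - 3)*(q + 3)*(q^2 - q) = (q - 3)*(q - 1)*(q + 3)*(q)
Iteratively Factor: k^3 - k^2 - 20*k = (k + 4)*(k^2 - 5*k) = (k - 5)*(k + 4)*(k)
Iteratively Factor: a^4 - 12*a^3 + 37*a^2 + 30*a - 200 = (a + 2)*(a^3 - 14*a^2 + 65*a - 100) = (a - 5)*(a + 2)*(a^2 - 9*a + 20) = (a - 5)*(a - 4)*(a + 2)*(a - 5)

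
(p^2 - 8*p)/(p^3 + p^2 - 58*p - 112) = p/(p^2 + 9*p + 14)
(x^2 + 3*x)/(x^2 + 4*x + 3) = x/(x + 1)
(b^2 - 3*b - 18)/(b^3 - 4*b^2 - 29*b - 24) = (b - 6)/(b^2 - 7*b - 8)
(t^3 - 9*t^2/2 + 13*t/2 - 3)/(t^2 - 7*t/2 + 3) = t - 1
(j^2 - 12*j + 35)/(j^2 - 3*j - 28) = (j - 5)/(j + 4)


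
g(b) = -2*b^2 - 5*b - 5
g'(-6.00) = 19.00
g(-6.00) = -47.00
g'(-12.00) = 43.00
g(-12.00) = -233.00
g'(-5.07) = 15.28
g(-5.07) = -31.06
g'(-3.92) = 10.68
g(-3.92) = -16.13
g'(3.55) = -19.20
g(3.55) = -47.96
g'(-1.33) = 0.32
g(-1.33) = -1.89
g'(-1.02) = -0.92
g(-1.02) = -1.98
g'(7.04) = -33.16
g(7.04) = -139.32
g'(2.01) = -13.04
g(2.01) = -23.13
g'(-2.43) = 4.72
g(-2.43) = -4.66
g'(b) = -4*b - 5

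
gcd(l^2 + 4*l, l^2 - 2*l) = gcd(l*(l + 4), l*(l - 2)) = l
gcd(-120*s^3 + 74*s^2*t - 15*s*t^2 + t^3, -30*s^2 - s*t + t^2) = 6*s - t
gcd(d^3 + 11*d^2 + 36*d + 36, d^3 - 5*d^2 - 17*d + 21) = d + 3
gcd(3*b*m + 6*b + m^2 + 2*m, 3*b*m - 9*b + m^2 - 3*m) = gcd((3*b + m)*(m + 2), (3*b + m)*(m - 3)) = 3*b + m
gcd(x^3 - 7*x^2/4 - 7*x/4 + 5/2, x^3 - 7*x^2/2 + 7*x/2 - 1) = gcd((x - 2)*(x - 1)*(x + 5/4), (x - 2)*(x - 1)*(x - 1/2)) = x^2 - 3*x + 2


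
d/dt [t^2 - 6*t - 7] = 2*t - 6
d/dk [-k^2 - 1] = -2*k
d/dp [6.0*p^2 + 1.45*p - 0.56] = 12.0*p + 1.45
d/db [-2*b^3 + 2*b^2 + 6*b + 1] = -6*b^2 + 4*b + 6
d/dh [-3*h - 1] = -3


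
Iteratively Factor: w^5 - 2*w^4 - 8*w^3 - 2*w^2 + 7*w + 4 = (w + 1)*(w^4 - 3*w^3 - 5*w^2 + 3*w + 4) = (w - 1)*(w + 1)*(w^3 - 2*w^2 - 7*w - 4) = (w - 1)*(w + 1)^2*(w^2 - 3*w - 4) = (w - 4)*(w - 1)*(w + 1)^2*(w + 1)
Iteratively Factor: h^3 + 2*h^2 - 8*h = (h + 4)*(h^2 - 2*h) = (h - 2)*(h + 4)*(h)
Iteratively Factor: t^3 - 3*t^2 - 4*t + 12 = (t + 2)*(t^2 - 5*t + 6) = (t - 2)*(t + 2)*(t - 3)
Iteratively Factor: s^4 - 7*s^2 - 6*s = (s + 1)*(s^3 - s^2 - 6*s) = s*(s + 1)*(s^2 - s - 6) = s*(s + 1)*(s + 2)*(s - 3)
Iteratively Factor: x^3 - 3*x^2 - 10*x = (x)*(x^2 - 3*x - 10) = x*(x + 2)*(x - 5)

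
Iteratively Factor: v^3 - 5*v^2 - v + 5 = (v - 1)*(v^2 - 4*v - 5) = (v - 1)*(v + 1)*(v - 5)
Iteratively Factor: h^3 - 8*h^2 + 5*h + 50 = (h - 5)*(h^2 - 3*h - 10) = (h - 5)*(h + 2)*(h - 5)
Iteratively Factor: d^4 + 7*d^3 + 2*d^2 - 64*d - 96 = (d + 4)*(d^3 + 3*d^2 - 10*d - 24) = (d - 3)*(d + 4)*(d^2 + 6*d + 8) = (d - 3)*(d + 2)*(d + 4)*(d + 4)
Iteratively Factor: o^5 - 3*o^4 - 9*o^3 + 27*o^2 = (o - 3)*(o^4 - 9*o^2) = o*(o - 3)*(o^3 - 9*o) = o^2*(o - 3)*(o^2 - 9) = o^2*(o - 3)^2*(o + 3)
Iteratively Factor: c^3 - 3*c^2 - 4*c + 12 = (c - 3)*(c^2 - 4) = (c - 3)*(c - 2)*(c + 2)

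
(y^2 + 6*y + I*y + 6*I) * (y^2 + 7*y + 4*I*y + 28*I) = y^4 + 13*y^3 + 5*I*y^3 + 38*y^2 + 65*I*y^2 - 52*y + 210*I*y - 168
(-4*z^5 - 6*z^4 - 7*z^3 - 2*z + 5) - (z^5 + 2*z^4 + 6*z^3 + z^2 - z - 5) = -5*z^5 - 8*z^4 - 13*z^3 - z^2 - z + 10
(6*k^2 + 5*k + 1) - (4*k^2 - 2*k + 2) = 2*k^2 + 7*k - 1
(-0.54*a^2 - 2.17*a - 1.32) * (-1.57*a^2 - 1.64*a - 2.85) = 0.8478*a^4 + 4.2925*a^3 + 7.1702*a^2 + 8.3493*a + 3.762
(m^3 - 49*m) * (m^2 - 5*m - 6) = m^5 - 5*m^4 - 55*m^3 + 245*m^2 + 294*m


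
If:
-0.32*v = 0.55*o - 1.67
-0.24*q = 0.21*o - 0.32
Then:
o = 3.03636363636364 - 0.581818181818182*v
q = 0.509090909090909*v - 1.32348484848485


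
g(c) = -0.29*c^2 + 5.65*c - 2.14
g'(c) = 5.65 - 0.58*c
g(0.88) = 2.61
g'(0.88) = 5.14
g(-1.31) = -10.04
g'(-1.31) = 6.41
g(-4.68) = -34.93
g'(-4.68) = 8.36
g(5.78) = 20.83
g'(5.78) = 2.30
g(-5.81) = -44.76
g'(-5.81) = 9.02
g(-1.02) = -8.20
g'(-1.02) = 6.24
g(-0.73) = -6.42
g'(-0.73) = 6.07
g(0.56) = 0.93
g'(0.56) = 5.33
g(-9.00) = -76.48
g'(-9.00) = 10.87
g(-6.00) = -46.48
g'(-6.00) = 9.13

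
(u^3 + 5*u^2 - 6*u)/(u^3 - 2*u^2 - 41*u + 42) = u/(u - 7)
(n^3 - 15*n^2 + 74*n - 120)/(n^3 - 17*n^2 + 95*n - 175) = (n^2 - 10*n + 24)/(n^2 - 12*n + 35)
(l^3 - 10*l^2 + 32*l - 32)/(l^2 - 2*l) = l - 8 + 16/l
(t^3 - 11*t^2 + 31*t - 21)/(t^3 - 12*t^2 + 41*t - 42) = (t - 1)/(t - 2)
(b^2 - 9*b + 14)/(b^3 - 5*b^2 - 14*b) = (b - 2)/(b*(b + 2))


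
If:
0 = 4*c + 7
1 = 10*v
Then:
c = -7/4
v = 1/10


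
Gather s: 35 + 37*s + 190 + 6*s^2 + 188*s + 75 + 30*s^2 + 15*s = 36*s^2 + 240*s + 300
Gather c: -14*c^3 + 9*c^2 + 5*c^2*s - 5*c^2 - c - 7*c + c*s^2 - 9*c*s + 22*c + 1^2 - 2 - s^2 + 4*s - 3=-14*c^3 + c^2*(5*s + 4) + c*(s^2 - 9*s + 14) - s^2 + 4*s - 4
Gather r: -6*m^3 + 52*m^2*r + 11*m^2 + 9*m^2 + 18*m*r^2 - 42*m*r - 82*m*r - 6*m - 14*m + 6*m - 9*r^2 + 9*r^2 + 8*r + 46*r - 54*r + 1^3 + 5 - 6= -6*m^3 + 20*m^2 + 18*m*r^2 - 14*m + r*(52*m^2 - 124*m)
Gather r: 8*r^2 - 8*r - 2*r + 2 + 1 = 8*r^2 - 10*r + 3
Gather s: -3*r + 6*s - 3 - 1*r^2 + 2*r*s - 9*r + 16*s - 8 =-r^2 - 12*r + s*(2*r + 22) - 11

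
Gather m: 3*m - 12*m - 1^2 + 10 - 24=-9*m - 15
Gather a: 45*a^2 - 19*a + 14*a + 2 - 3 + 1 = 45*a^2 - 5*a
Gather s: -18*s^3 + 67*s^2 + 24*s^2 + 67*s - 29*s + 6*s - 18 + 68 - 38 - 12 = -18*s^3 + 91*s^2 + 44*s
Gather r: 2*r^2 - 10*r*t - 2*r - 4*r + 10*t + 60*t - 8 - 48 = 2*r^2 + r*(-10*t - 6) + 70*t - 56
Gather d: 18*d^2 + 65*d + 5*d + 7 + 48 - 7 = 18*d^2 + 70*d + 48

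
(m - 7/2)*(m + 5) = m^2 + 3*m/2 - 35/2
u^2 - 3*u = u*(u - 3)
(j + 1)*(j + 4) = j^2 + 5*j + 4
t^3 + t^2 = t^2*(t + 1)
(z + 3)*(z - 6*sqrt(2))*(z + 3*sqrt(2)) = z^3 - 3*sqrt(2)*z^2 + 3*z^2 - 36*z - 9*sqrt(2)*z - 108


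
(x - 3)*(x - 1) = x^2 - 4*x + 3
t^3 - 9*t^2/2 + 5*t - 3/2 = (t - 3)*(t - 1)*(t - 1/2)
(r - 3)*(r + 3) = r^2 - 9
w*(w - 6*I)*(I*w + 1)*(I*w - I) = -w^4 + w^3 + 7*I*w^3 + 6*w^2 - 7*I*w^2 - 6*w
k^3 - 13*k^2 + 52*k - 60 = (k - 6)*(k - 5)*(k - 2)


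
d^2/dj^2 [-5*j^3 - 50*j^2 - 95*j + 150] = -30*j - 100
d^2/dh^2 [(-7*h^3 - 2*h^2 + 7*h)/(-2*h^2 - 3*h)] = 46/(8*h^3 + 36*h^2 + 54*h + 27)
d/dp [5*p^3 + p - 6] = 15*p^2 + 1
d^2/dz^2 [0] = 0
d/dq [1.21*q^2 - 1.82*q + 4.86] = 2.42*q - 1.82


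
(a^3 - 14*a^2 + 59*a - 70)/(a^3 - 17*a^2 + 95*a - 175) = (a - 2)/(a - 5)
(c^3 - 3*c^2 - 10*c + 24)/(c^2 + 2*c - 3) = (c^2 - 6*c + 8)/(c - 1)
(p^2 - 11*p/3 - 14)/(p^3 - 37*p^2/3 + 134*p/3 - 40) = (3*p + 7)/(3*p^2 - 19*p + 20)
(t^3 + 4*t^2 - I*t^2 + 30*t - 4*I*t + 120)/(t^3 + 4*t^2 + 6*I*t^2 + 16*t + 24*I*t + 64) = (t^2 - I*t + 30)/(t^2 + 6*I*t + 16)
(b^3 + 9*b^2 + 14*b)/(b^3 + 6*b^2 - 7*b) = (b + 2)/(b - 1)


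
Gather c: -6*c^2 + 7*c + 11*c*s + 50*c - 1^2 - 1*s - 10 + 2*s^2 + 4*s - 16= -6*c^2 + c*(11*s + 57) + 2*s^2 + 3*s - 27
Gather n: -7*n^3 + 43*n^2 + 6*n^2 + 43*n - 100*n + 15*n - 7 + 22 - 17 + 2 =-7*n^3 + 49*n^2 - 42*n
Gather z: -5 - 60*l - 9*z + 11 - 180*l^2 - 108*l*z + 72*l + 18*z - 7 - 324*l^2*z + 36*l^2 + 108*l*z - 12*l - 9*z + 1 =-324*l^2*z - 144*l^2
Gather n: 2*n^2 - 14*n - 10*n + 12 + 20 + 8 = 2*n^2 - 24*n + 40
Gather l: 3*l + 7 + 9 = 3*l + 16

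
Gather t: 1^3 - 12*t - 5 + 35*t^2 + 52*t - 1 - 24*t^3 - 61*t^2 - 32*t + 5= -24*t^3 - 26*t^2 + 8*t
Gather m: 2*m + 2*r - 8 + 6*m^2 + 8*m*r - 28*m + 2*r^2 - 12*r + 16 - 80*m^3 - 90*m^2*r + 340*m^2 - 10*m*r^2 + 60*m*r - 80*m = -80*m^3 + m^2*(346 - 90*r) + m*(-10*r^2 + 68*r - 106) + 2*r^2 - 10*r + 8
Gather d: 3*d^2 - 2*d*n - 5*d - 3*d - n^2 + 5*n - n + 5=3*d^2 + d*(-2*n - 8) - n^2 + 4*n + 5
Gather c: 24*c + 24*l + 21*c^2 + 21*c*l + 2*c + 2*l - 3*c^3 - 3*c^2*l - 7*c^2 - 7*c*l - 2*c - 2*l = -3*c^3 + c^2*(14 - 3*l) + c*(14*l + 24) + 24*l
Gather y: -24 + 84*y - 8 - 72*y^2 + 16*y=-72*y^2 + 100*y - 32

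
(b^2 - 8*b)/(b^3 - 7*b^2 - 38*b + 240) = b/(b^2 + b - 30)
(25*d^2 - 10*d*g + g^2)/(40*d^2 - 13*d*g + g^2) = (5*d - g)/(8*d - g)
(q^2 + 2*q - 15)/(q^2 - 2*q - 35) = (q - 3)/(q - 7)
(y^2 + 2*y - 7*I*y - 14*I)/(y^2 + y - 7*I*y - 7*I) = (y + 2)/(y + 1)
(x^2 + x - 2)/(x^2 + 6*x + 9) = (x^2 + x - 2)/(x^2 + 6*x + 9)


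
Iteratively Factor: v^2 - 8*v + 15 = (v - 3)*(v - 5)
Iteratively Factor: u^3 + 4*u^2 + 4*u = (u)*(u^2 + 4*u + 4) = u*(u + 2)*(u + 2)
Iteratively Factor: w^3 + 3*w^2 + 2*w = (w + 1)*(w^2 + 2*w) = (w + 1)*(w + 2)*(w)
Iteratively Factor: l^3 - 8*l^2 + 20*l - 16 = (l - 4)*(l^2 - 4*l + 4) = (l - 4)*(l - 2)*(l - 2)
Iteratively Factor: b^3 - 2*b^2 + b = (b - 1)*(b^2 - b) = (b - 1)^2*(b)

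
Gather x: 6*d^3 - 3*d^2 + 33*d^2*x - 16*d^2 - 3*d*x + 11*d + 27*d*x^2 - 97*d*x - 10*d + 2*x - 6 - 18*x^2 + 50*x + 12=6*d^3 - 19*d^2 + d + x^2*(27*d - 18) + x*(33*d^2 - 100*d + 52) + 6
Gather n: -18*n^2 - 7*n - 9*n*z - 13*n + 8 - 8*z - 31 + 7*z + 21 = -18*n^2 + n*(-9*z - 20) - z - 2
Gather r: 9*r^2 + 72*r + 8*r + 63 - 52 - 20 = 9*r^2 + 80*r - 9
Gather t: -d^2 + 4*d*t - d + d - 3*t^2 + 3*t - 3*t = -d^2 + 4*d*t - 3*t^2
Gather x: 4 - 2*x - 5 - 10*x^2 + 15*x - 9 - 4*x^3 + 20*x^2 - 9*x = -4*x^3 + 10*x^2 + 4*x - 10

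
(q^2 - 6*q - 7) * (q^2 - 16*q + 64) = q^4 - 22*q^3 + 153*q^2 - 272*q - 448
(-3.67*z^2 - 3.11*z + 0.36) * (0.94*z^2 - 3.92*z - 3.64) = -3.4498*z^4 + 11.463*z^3 + 25.8884*z^2 + 9.9092*z - 1.3104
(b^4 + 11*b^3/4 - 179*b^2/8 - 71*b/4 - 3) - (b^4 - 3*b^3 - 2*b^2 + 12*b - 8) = 23*b^3/4 - 163*b^2/8 - 119*b/4 + 5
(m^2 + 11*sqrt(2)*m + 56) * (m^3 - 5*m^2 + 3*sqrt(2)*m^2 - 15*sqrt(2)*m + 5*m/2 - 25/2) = m^5 - 5*m^4 + 14*sqrt(2)*m^4 - 70*sqrt(2)*m^3 + 249*m^3/2 - 1245*m^2/2 + 391*sqrt(2)*m^2/2 - 1955*sqrt(2)*m/2 + 140*m - 700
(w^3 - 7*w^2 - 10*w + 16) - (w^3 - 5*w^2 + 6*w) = -2*w^2 - 16*w + 16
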